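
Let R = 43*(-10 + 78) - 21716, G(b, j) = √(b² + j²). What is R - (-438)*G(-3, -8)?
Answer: -18792 + 438*√73 ≈ -15050.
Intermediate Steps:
R = -18792 (R = 43*68 - 21716 = 2924 - 21716 = -18792)
R - (-438)*G(-3, -8) = -18792 - (-438)*√((-3)² + (-8)²) = -18792 - (-438)*√(9 + 64) = -18792 - (-438)*√73 = -18792 + 438*√73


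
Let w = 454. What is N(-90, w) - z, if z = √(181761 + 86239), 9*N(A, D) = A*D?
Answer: -4540 - 20*√670 ≈ -5057.7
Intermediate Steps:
N(A, D) = A*D/9 (N(A, D) = (A*D)/9 = A*D/9)
z = 20*√670 (z = √268000 = 20*√670 ≈ 517.69)
N(-90, w) - z = (⅑)*(-90)*454 - 20*√670 = -4540 - 20*√670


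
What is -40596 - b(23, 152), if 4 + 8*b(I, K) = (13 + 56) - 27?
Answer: -162403/4 ≈ -40601.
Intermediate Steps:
b(I, K) = 19/4 (b(I, K) = -½ + ((13 + 56) - 27)/8 = -½ + (69 - 27)/8 = -½ + (⅛)*42 = -½ + 21/4 = 19/4)
-40596 - b(23, 152) = -40596 - 1*19/4 = -40596 - 19/4 = -162403/4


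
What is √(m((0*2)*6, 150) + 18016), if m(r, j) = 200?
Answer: 6*√506 ≈ 134.97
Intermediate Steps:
√(m((0*2)*6, 150) + 18016) = √(200 + 18016) = √18216 = 6*√506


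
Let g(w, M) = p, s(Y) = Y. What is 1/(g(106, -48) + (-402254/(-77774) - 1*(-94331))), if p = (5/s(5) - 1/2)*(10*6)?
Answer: 38887/3669617334 ≈ 1.0597e-5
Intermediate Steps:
p = 30 (p = (5/5 - 1/2)*(10*6) = (5*(⅕) - 1*½)*60 = (1 - ½)*60 = (½)*60 = 30)
g(w, M) = 30
1/(g(106, -48) + (-402254/(-77774) - 1*(-94331))) = 1/(30 + (-402254/(-77774) - 1*(-94331))) = 1/(30 + (-402254*(-1/77774) + 94331)) = 1/(30 + (201127/38887 + 94331)) = 1/(30 + 3668450724/38887) = 1/(3669617334/38887) = 38887/3669617334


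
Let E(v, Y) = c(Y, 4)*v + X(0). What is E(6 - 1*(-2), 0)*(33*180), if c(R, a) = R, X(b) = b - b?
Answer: 0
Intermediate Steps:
X(b) = 0
E(v, Y) = Y*v (E(v, Y) = Y*v + 0 = Y*v)
E(6 - 1*(-2), 0)*(33*180) = (0*(6 - 1*(-2)))*(33*180) = (0*(6 + 2))*5940 = (0*8)*5940 = 0*5940 = 0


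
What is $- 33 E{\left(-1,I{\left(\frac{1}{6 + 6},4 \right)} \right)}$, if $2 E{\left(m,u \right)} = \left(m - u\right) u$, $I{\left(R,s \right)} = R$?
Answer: $\frac{143}{96} \approx 1.4896$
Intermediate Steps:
$E{\left(m,u \right)} = \frac{u \left(m - u\right)}{2}$ ($E{\left(m,u \right)} = \frac{\left(m - u\right) u}{2} = \frac{u \left(m - u\right)}{2}$)
$- 33 E{\left(-1,I{\left(\frac{1}{6 + 6},4 \right)} \right)} = - 33 \frac{-1 - \frac{1}{6 + 6}}{2 \left(6 + 6\right)} = - 33 \frac{-1 - \frac{1}{12}}{2 \cdot 12} = - 33 \cdot \frac{1}{2} \cdot \frac{1}{12} \left(-1 - \frac{1}{12}\right) = - 33 \cdot \frac{1}{2} \cdot \frac{1}{12} \left(- \frac{13}{12}\right) = \left(-33\right) \left(- \frac{13}{288}\right) = \frac{143}{96}$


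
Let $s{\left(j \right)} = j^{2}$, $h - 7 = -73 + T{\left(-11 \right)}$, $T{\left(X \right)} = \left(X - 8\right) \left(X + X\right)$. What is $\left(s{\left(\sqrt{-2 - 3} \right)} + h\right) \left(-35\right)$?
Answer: $-12145$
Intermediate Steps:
$T{\left(X \right)} = 2 X \left(-8 + X\right)$ ($T{\left(X \right)} = \left(-8 + X\right) 2 X = 2 X \left(-8 + X\right)$)
$h = 352$ ($h = 7 - \left(73 + 22 \left(-8 - 11\right)\right) = 7 - \left(73 + 22 \left(-19\right)\right) = 7 + \left(-73 + 418\right) = 7 + 345 = 352$)
$\left(s{\left(\sqrt{-2 - 3} \right)} + h\right) \left(-35\right) = \left(\left(\sqrt{-2 - 3}\right)^{2} + 352\right) \left(-35\right) = \left(\left(\sqrt{-5}\right)^{2} + 352\right) \left(-35\right) = \left(\left(i \sqrt{5}\right)^{2} + 352\right) \left(-35\right) = \left(-5 + 352\right) \left(-35\right) = 347 \left(-35\right) = -12145$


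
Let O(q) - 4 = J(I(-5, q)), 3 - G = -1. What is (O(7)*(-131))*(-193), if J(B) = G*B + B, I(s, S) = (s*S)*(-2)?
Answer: 8950182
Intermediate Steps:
G = 4 (G = 3 - 1*(-1) = 3 + 1 = 4)
I(s, S) = -2*S*s (I(s, S) = (S*s)*(-2) = -2*S*s)
J(B) = 5*B (J(B) = 4*B + B = 5*B)
O(q) = 4 + 50*q (O(q) = 4 + 5*(-2*q*(-5)) = 4 + 5*(10*q) = 4 + 50*q)
(O(7)*(-131))*(-193) = ((4 + 50*7)*(-131))*(-193) = ((4 + 350)*(-131))*(-193) = (354*(-131))*(-193) = -46374*(-193) = 8950182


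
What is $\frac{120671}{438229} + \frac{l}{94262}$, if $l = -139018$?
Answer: $- \frac{24773514660}{20654170999} \approx -1.1994$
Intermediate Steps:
$\frac{120671}{438229} + \frac{l}{94262} = \frac{120671}{438229} - \frac{139018}{94262} = 120671 \cdot \frac{1}{438229} - \frac{69509}{47131} = \frac{120671}{438229} - \frac{69509}{47131} = - \frac{24773514660}{20654170999}$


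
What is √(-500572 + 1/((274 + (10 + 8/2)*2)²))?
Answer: I*√45654168687/302 ≈ 707.51*I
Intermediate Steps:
√(-500572 + 1/((274 + (10 + 8/2)*2)²)) = √(-500572 + 1/((274 + (10 + 8*(½))*2)²)) = √(-500572 + 1/((274 + (10 + 4)*2)²)) = √(-500572 + 1/((274 + 14*2)²)) = √(-500572 + 1/((274 + 28)²)) = √(-500572 + 1/(302²)) = √(-500572 + 1/91204) = √(-45654168687/91204) = I*√45654168687/302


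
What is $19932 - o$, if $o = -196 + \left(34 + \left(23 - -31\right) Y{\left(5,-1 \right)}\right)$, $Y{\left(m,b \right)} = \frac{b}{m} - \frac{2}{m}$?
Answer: $\frac{100632}{5} \approx 20126.0$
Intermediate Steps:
$Y{\left(m,b \right)} = - \frac{2}{m} + \frac{b}{m}$
$o = - \frac{972}{5}$ ($o = -196 + \left(34 + \left(23 - -31\right) \frac{-2 - 1}{5}\right) = -196 + \left(34 + \left(23 + 31\right) \frac{1}{5} \left(-3\right)\right) = -196 + \left(34 + 54 \left(- \frac{3}{5}\right)\right) = -196 + \left(34 - \frac{162}{5}\right) = -196 + \frac{8}{5} = - \frac{972}{5} \approx -194.4$)
$19932 - o = 19932 - - \frac{972}{5} = 19932 + \frac{972}{5} = \frac{100632}{5}$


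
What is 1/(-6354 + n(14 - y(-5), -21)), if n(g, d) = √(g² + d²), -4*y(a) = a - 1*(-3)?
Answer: -2824/17943419 - 2*√277/53830257 ≈ -0.00015800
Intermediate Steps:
y(a) = -¾ - a/4 (y(a) = -(a - 1*(-3))/4 = -(a + 3)/4 = -(3 + a)/4 = -¾ - a/4)
n(g, d) = √(d² + g²)
1/(-6354 + n(14 - y(-5), -21)) = 1/(-6354 + √((-21)² + (14 - (-¾ - ¼*(-5)))²)) = 1/(-6354 + √(441 + (14 - (-¾ + 5/4))²)) = 1/(-6354 + √(441 + (14 - 1*½)²)) = 1/(-6354 + √(441 + (14 - ½)²)) = 1/(-6354 + √(441 + (27/2)²)) = 1/(-6354 + √(441 + 729/4)) = 1/(-6354 + √(2493/4)) = 1/(-6354 + 3*√277/2)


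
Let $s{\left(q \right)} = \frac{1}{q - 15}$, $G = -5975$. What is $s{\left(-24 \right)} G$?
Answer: $\frac{5975}{39} \approx 153.21$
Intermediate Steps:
$s{\left(q \right)} = \frac{1}{-15 + q}$
$s{\left(-24 \right)} G = \frac{1}{-15 - 24} \left(-5975\right) = \frac{1}{-39} \left(-5975\right) = \left(- \frac{1}{39}\right) \left(-5975\right) = \frac{5975}{39}$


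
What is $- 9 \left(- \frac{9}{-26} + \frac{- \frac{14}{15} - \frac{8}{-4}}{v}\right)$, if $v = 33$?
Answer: $- \frac{4871}{1430} \approx -3.4063$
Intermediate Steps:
$- 9 \left(- \frac{9}{-26} + \frac{- \frac{14}{15} - \frac{8}{-4}}{v}\right) = - 9 \left(- \frac{9}{-26} + \frac{- \frac{14}{15} - \frac{8}{-4}}{33}\right) = - 9 \left(\left(-9\right) \left(- \frac{1}{26}\right) + \left(\left(-14\right) \frac{1}{15} - -2\right) \frac{1}{33}\right) = - 9 \left(\frac{9}{26} + \left(- \frac{14}{15} + 2\right) \frac{1}{33}\right) = - 9 \left(\frac{9}{26} + \frac{16}{15} \cdot \frac{1}{33}\right) = - 9 \left(\frac{9}{26} + \frac{16}{495}\right) = \left(-9\right) \frac{4871}{12870} = - \frac{4871}{1430}$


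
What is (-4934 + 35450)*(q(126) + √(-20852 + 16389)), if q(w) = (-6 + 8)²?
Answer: 122064 + 30516*I*√4463 ≈ 1.2206e+5 + 2.0386e+6*I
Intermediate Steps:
q(w) = 4 (q(w) = 2² = 4)
(-4934 + 35450)*(q(126) + √(-20852 + 16389)) = (-4934 + 35450)*(4 + √(-20852 + 16389)) = 30516*(4 + √(-4463)) = 30516*(4 + I*√4463) = 122064 + 30516*I*√4463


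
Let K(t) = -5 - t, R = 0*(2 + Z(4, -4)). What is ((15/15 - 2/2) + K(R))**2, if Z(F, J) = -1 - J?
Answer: 25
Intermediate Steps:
R = 0 (R = 0*(2 + (-1 - 1*(-4))) = 0*(2 + (-1 + 4)) = 0*(2 + 3) = 0*5 = 0)
((15/15 - 2/2) + K(R))**2 = ((15/15 - 2/2) + (-5 - 1*0))**2 = ((15*(1/15) - 2*1/2) + (-5 + 0))**2 = ((1 - 1) - 5)**2 = (0 - 5)**2 = (-5)**2 = 25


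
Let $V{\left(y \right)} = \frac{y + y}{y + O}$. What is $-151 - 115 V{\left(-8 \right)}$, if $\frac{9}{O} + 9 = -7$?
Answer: $- \frac{50127}{137} \approx -365.89$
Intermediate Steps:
$O = - \frac{9}{16}$ ($O = \frac{9}{-9 - 7} = \frac{9}{-16} = 9 \left(- \frac{1}{16}\right) = - \frac{9}{16} \approx -0.5625$)
$V{\left(y \right)} = \frac{2 y}{- \frac{9}{16} + y}$ ($V{\left(y \right)} = \frac{y + y}{y - \frac{9}{16}} = \frac{2 y}{- \frac{9}{16} + y}$)
$-151 - 115 V{\left(-8 \right)} = -151 - 115 \cdot 32 \left(-8\right) \frac{1}{-9 + 16 \left(-8\right)} = -151 - 115 \cdot 32 \left(-8\right) \frac{1}{-9 - 128} = -151 - 115 \cdot 32 \left(-8\right) \frac{1}{-137} = -151 - 115 \cdot 32 \left(-8\right) \left(- \frac{1}{137}\right) = -151 - \frac{29440}{137} = - \frac{50127}{137}$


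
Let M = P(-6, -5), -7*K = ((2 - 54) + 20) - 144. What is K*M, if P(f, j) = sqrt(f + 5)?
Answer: 176*I/7 ≈ 25.143*I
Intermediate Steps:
P(f, j) = sqrt(5 + f)
K = 176/7 (K = -(((2 - 54) + 20) - 144)/7 = -((-52 + 20) - 144)/7 = -(-32 - 144)/7 = -1/7*(-176) = 176/7 ≈ 25.143)
M = I (M = sqrt(5 - 6) = sqrt(-1) = I ≈ 1.0*I)
K*M = 176*I/7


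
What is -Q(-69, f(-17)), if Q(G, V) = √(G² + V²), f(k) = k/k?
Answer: -√4762 ≈ -69.007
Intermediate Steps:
f(k) = 1
-Q(-69, f(-17)) = -√((-69)² + 1²) = -√(4761 + 1) = -√4762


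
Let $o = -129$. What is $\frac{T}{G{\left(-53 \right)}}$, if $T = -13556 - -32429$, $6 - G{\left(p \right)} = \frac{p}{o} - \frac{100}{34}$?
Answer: $\frac{41388489}{18707} \approx 2212.5$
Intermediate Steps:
$G{\left(p \right)} = \frac{152}{17} + \frac{p}{129}$ ($G{\left(p \right)} = 6 - \left(\frac{p}{-129} - \frac{100}{34}\right) = 6 - \left(p \left(- \frac{1}{129}\right) - \frac{50}{17}\right) = 6 - \left(- \frac{p}{129} - \frac{50}{17}\right) = 6 - \left(- \frac{50}{17} - \frac{p}{129}\right) = 6 + \left(\frac{50}{17} + \frac{p}{129}\right) = \frac{152}{17} + \frac{p}{129}$)
$T = 18873$ ($T = -13556 + 32429 = 18873$)
$\frac{T}{G{\left(-53 \right)}} = \frac{18873}{\frac{152}{17} + \frac{1}{129} \left(-53\right)} = \frac{18873}{\frac{152}{17} - \frac{53}{129}} = \frac{18873}{\frac{18707}{2193}} = 18873 \cdot \frac{2193}{18707} = \frac{41388489}{18707}$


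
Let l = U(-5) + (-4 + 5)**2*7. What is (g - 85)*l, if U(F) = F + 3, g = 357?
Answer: 1360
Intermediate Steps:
U(F) = 3 + F
l = 5 (l = (3 - 5) + (-4 + 5)**2*7 = -2 + 1**2*7 = -2 + 1*7 = -2 + 7 = 5)
(g - 85)*l = (357 - 85)*5 = 272*5 = 1360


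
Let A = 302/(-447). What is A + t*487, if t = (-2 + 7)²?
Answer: 5441923/447 ≈ 12174.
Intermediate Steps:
t = 25 (t = 5² = 25)
A = -302/447 (A = 302*(-1/447) = -302/447 ≈ -0.67562)
A + t*487 = -302/447 + 25*487 = -302/447 + 12175 = 5441923/447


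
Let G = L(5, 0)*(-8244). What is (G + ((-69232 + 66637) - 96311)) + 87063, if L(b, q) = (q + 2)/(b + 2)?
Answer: -99389/7 ≈ -14198.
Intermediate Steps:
L(b, q) = (2 + q)/(2 + b)
G = -16488/7 (G = ((2 + 0)/(2 + 5))*(-8244) = (2/7)*(-8244) = -16488/7 ≈ -2355.4)
(G + ((-69232 + 66637) - 96311)) + 87063 = (-16488/7 + ((-69232 + 66637) - 96311)) + 87063 = (-16488/7 + (-2595 - 96311)) + 87063 = (-16488/7 - 98906) + 87063 = -708830/7 + 87063 = -99389/7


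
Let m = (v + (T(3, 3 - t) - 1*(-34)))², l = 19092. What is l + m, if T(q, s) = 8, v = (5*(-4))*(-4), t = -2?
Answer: 33976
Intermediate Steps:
v = 80 (v = -20*(-4) = 80)
m = 14884 (m = (80 + (8 - 1*(-34)))² = (80 + (8 + 34))² = (80 + 42)² = 122² = 14884)
l + m = 19092 + 14884 = 33976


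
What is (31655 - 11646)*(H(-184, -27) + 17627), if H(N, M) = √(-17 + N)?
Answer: 352698643 + 20009*I*√201 ≈ 3.527e+8 + 2.8368e+5*I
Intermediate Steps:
(31655 - 11646)*(H(-184, -27) + 17627) = (31655 - 11646)*(√(-17 - 184) + 17627) = 20009*(√(-201) + 17627) = 20009*(I*√201 + 17627) = 20009*(17627 + I*√201) = 352698643 + 20009*I*√201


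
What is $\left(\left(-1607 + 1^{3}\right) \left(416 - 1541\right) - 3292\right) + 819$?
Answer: $1804277$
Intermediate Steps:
$\left(\left(-1607 + 1^{3}\right) \left(416 - 1541\right) - 3292\right) + 819 = \left(\left(-1607 + 1\right) \left(-1125\right) - 3292\right) + 819 = \left(\left(-1606\right) \left(-1125\right) - 3292\right) + 819 = \left(1806750 - 3292\right) + 819 = 1803458 + 819 = 1804277$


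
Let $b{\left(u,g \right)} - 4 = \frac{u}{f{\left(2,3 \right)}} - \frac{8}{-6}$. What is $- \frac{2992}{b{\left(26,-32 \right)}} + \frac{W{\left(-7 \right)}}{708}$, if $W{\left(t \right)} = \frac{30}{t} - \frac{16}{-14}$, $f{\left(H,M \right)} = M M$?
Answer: $- \frac{33364199}{91686} \approx -363.9$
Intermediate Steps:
$f{\left(H,M \right)} = M^{2}$
$W{\left(t \right)} = \frac{8}{7} + \frac{30}{t}$ ($W{\left(t \right)} = \frac{30}{t} - - \frac{8}{7} = \frac{30}{t} + \frac{8}{7} = \frac{8}{7} + \frac{30}{t}$)
$b{\left(u,g \right)} = \frac{16}{3} + \frac{u}{9}$ ($b{\left(u,g \right)} = 4 + \left(\frac{u}{3^{2}} - \frac{8}{-6}\right) = 4 + \left(\frac{u}{9} - - \frac{4}{3}\right) = 4 + \left(u \frac{1}{9} + \frac{4}{3}\right) = 4 + \left(\frac{u}{9} + \frac{4}{3}\right) = 4 + \left(\frac{4}{3} + \frac{u}{9}\right) = \frac{16}{3} + \frac{u}{9}$)
$- \frac{2992}{b{\left(26,-32 \right)}} + \frac{W{\left(-7 \right)}}{708} = - \frac{2992}{\frac{16}{3} + \frac{1}{9} \cdot 26} + \frac{\frac{8}{7} + \frac{30}{-7}}{708} = - \frac{2992}{\frac{16}{3} + \frac{26}{9}} + \left(\frac{8}{7} + 30 \left(- \frac{1}{7}\right)\right) \frac{1}{708} = - \frac{2992}{\frac{74}{9}} + \left(\frac{8}{7} - \frac{30}{7}\right) \frac{1}{708} = \left(-2992\right) \frac{9}{74} - \frac{11}{2478} = - \frac{13464}{37} - \frac{11}{2478} = - \frac{33364199}{91686}$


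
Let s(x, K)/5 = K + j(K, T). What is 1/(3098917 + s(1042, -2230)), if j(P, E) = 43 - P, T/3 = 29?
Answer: 1/3099132 ≈ 3.2267e-7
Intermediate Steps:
T = 87 (T = 3*29 = 87)
s(x, K) = 215 (s(x, K) = 5*(K + (43 - K)) = 5*43 = 215)
1/(3098917 + s(1042, -2230)) = 1/(3098917 + 215) = 1/3099132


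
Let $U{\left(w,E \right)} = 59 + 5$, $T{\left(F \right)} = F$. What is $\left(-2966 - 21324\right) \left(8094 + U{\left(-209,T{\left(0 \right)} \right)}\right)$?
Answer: $-198157820$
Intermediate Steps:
$U{\left(w,E \right)} = 64$
$\left(-2966 - 21324\right) \left(8094 + U{\left(-209,T{\left(0 \right)} \right)}\right) = \left(-2966 - 21324\right) \left(8094 + 64\right) = \left(-2966 - 21324\right) 8158 = \left(-24290\right) 8158 = -198157820$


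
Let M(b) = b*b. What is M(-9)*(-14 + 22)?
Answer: 648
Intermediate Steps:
M(b) = b²
M(-9)*(-14 + 22) = (-9)²*(-14 + 22) = 81*8 = 648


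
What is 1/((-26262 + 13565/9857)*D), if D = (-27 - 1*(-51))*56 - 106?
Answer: -9857/320457499622 ≈ -3.0759e-8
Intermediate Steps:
D = 1238 (D = (-27 + 51)*56 - 106 = 24*56 - 106 = 1344 - 106 = 1238)
1/((-26262 + 13565/9857)*D) = 1/(-26262 + 13565/9857*1238) = (1/1238)/(-26262 + 13565*(1/9857)) = (1/1238)/(-26262 + 13565/9857) = (1/1238)/(-258850969/9857) = -9857/258850969*1/1238 = -9857/320457499622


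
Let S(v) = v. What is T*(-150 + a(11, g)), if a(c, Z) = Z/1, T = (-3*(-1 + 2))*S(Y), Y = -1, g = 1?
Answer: -447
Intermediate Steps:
T = 3 (T = -3*(-1 + 2)*(-1) = -3*1*(-1) = -3*(-1) = 3)
a(c, Z) = Z (a(c, Z) = Z*1 = Z)
T*(-150 + a(11, g)) = 3*(-150 + 1) = 3*(-149) = -447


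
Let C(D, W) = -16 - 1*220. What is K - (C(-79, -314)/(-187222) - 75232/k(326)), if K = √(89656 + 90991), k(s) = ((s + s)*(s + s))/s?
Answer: 880298610/15258593 + √180647 ≈ 482.72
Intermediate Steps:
k(s) = 4*s (k(s) = ((2*s)*(2*s))/s = (4*s²)/s = 4*s)
C(D, W) = -236 (C(D, W) = -16 - 220 = -236)
K = √180647 ≈ 425.03
K - (C(-79, -314)/(-187222) - 75232/k(326)) = √180647 - (-236/(-187222) - 75232/(4*326)) = √180647 - (-236*(-1/187222) - 75232/1304) = √180647 - (118/93611 - 75232*1/1304) = √180647 - (118/93611 - 9404/163) = √180647 - 1*(-880298610/15258593) = √180647 + 880298610/15258593 = 880298610/15258593 + √180647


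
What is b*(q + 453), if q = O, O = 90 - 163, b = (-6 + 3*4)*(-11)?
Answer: -25080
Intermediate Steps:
b = -66 (b = (-6 + 12)*(-11) = 6*(-11) = -66)
O = -73
q = -73
b*(q + 453) = -66*(-73 + 453) = -66*380 = -25080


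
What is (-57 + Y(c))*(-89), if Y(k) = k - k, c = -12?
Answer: 5073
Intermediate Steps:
Y(k) = 0
(-57 + Y(c))*(-89) = (-57 + 0)*(-89) = -57*(-89) = 5073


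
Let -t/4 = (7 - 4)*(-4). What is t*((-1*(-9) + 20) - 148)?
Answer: -5712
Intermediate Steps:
t = 48 (t = -4*(7 - 4)*(-4) = -12*(-4) = -4*(-12) = 48)
t*((-1*(-9) + 20) - 148) = 48*((-1*(-9) + 20) - 148) = 48*((9 + 20) - 148) = 48*(29 - 148) = 48*(-119) = -5712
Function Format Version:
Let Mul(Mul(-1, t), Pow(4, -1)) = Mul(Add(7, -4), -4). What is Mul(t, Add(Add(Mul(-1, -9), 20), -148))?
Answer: -5712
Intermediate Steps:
t = 48 (t = Mul(-4, Mul(Add(7, -4), -4)) = Mul(-4, Mul(3, -4)) = Mul(-4, -12) = 48)
Mul(t, Add(Add(Mul(-1, -9), 20), -148)) = Mul(48, Add(Add(Mul(-1, -9), 20), -148)) = Mul(48, Add(Add(9, 20), -148)) = Mul(48, Add(29, -148)) = Mul(48, -119) = -5712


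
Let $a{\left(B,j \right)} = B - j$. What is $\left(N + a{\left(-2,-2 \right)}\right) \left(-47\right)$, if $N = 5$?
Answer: $-235$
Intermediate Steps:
$\left(N + a{\left(-2,-2 \right)}\right) \left(-47\right) = \left(5 - 0\right) \left(-47\right) = \left(5 + \left(-2 + 2\right)\right) \left(-47\right) = \left(5 + 0\right) \left(-47\right) = 5 \left(-47\right) = -235$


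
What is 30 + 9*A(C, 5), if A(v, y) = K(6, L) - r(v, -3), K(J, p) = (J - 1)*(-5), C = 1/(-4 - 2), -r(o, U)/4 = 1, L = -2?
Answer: -159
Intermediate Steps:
r(o, U) = -4 (r(o, U) = -4*1 = -4)
C = -1/6 (C = 1/(-6) = -1/6 ≈ -0.16667)
K(J, p) = 5 - 5*J (K(J, p) = (-1 + J)*(-5) = 5 - 5*J)
A(v, y) = -21 (A(v, y) = (5 - 5*6) - 1*(-4) = (5 - 30) + 4 = -25 + 4 = -21)
30 + 9*A(C, 5) = 30 + 9*(-21) = 30 - 189 = -159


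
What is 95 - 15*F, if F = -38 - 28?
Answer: 1085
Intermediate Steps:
F = -66
95 - 15*F = 95 - 15*(-66) = 95 + 990 = 1085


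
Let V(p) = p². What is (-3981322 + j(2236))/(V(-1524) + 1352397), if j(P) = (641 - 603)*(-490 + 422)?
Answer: -3983906/3674973 ≈ -1.0841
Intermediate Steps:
j(P) = -2584 (j(P) = 38*(-68) = -2584)
(-3981322 + j(2236))/(V(-1524) + 1352397) = (-3981322 - 2584)/((-1524)² + 1352397) = -3983906/(2322576 + 1352397) = -3983906/3674973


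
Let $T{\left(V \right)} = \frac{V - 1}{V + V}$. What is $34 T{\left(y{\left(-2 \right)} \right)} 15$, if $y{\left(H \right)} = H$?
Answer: $\frac{765}{2} \approx 382.5$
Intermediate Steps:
$T{\left(V \right)} = \frac{-1 + V}{2 V}$
$34 T{\left(y{\left(-2 \right)} \right)} 15 = 34 \frac{-1 - 2}{2 \left(-2\right)} 15 = 34 \cdot \frac{1}{2} \left(- \frac{1}{2}\right) \left(-3\right) 15 = 34 \cdot \frac{3}{4} \cdot 15 = \frac{51}{2} \cdot 15 = \frac{765}{2}$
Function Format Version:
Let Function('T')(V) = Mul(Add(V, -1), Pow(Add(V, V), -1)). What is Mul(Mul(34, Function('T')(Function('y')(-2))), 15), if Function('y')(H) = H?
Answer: Rational(765, 2) ≈ 382.50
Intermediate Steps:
Function('T')(V) = Mul(Rational(1, 2), Pow(V, -1), Add(-1, V)) (Function('T')(V) = Mul(Add(-1, V), Pow(Mul(2, V), -1)) = Mul(Add(-1, V), Mul(Rational(1, 2), Pow(V, -1))) = Mul(Rational(1, 2), Pow(V, -1), Add(-1, V)))
Mul(Mul(34, Function('T')(Function('y')(-2))), 15) = Mul(Mul(34, Mul(Rational(1, 2), Pow(-2, -1), Add(-1, -2))), 15) = Mul(Mul(34, Mul(Rational(1, 2), Rational(-1, 2), -3)), 15) = Mul(Mul(34, Rational(3, 4)), 15) = Mul(Rational(51, 2), 15) = Rational(765, 2)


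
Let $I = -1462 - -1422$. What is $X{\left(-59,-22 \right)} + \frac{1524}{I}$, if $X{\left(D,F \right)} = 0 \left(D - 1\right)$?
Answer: $- \frac{381}{10} \approx -38.1$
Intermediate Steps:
$I = -40$ ($I = -1462 + 1422 = -40$)
$X{\left(D,F \right)} = 0$ ($X{\left(D,F \right)} = 0 \left(-1 + D\right) = 0$)
$X{\left(-59,-22 \right)} + \frac{1524}{I} = 0 + \frac{1524}{-40} = 0 + 1524 \left(- \frac{1}{40}\right) = 0 - \frac{381}{10} = - \frac{381}{10}$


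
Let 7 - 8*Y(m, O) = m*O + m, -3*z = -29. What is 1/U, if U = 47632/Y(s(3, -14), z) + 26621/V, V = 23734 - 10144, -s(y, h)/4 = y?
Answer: 8154/23031755 ≈ 0.00035403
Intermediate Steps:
z = 29/3 (z = -1/3*(-29) = 29/3 ≈ 9.6667)
s(y, h) = -4*y
Y(m, O) = 7/8 - m/8 - O*m/8 (Y(m, O) = 7/8 - (m*O + m)/8 = 7/8 - (O*m + m)/8 = 7/8 - (m + O*m)/8 = 7/8 + (-m/8 - O*m/8) = 7/8 - m/8 - O*m/8)
V = 13590
U = 23031755/8154 (U = 47632/(7/8 - (-1)*3/2 - 1/8*29/3*(-4*3)) + 26621/13590 = 47632/(7/8 - 1/8*(-12) - 1/8*29/3*(-12)) + 26621*(1/13590) = 47632/(7/8 + 3/2 + 29/2) + 26621/13590 = 47632/(135/8) + 26621/13590 = 47632*(8/135) + 26621/13590 = 381056/135 + 26621/13590 = 23031755/8154 ≈ 2824.6)
1/U = 1/(23031755/8154) = 8154/23031755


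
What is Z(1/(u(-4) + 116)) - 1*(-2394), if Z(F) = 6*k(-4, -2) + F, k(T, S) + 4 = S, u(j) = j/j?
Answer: 275887/117 ≈ 2358.0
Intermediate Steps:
u(j) = 1
k(T, S) = -4 + S
Z(F) = -36 + F (Z(F) = 6*(-4 - 2) + F = 6*(-6) + F = -36 + F)
Z(1/(u(-4) + 116)) - 1*(-2394) = (-36 + 1/(1 + 116)) - 1*(-2394) = (-36 + 1/117) + 2394 = -4211/117 + 2394 = 275887/117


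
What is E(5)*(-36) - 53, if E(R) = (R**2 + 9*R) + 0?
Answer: -2573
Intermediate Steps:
E(R) = R**2 + 9*R
E(5)*(-36) - 53 = (5*(9 + 5))*(-36) - 53 = (5*14)*(-36) - 53 = 70*(-36) - 53 = -2520 - 53 = -2573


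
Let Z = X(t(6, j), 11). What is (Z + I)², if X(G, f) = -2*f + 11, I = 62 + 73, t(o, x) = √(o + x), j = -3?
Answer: 15376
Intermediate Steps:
I = 135
X(G, f) = 11 - 2*f
Z = -11 (Z = 11 - 2*11 = 11 - 22 = -11)
(Z + I)² = (-11 + 135)² = 124² = 15376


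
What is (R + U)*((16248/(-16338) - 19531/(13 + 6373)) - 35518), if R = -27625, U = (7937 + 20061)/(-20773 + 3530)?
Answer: 294249174532609357165/299839871954 ≈ 9.8135e+8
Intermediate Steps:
U = -27998/17243 (U = 27998/(-17243) = 27998*(-1/17243) = -27998/17243 ≈ -1.6237)
(R + U)*((16248/(-16338) - 19531/(13 + 6373)) - 35518) = (-27625 - 27998/17243)*((16248/(-16338) - 19531/(13 + 6373)) - 35518) = -476365873*((16248*(-1/16338) - 19531/6386) - 35518)/17243 = -476365873*((-2708/2723 - 19531*1/6386) - 35518)/17243 = -476365873*((-2708/2723 - 19531/6386) - 35518)/17243 = -476365873*(-70476201/17389078 - 35518)/17243 = -476365873/17243*(-617695748605/17389078) = 294249174532609357165/299839871954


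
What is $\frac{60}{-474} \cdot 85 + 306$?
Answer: $\frac{23324}{79} \approx 295.24$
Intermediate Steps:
$\frac{60}{-474} \cdot 85 + 306 = 60 \left(- \frac{1}{474}\right) 85 + 306 = \left(- \frac{10}{79}\right) 85 + 306 = - \frac{850}{79} + 306 = \frac{23324}{79}$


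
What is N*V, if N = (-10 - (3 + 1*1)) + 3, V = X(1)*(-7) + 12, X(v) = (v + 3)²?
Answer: 1100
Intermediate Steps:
X(v) = (3 + v)²
V = -100 (V = (3 + 1)²*(-7) + 12 = 4²*(-7) + 12 = 16*(-7) + 12 = -112 + 12 = -100)
N = -11 (N = (-10 - (3 + 1)) + 3 = (-10 - 1*4) + 3 = (-10 - 4) + 3 = -14 + 3 = -11)
N*V = -11*(-100) = 1100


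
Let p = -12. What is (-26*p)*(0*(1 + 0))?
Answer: 0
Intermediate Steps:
(-26*p)*(0*(1 + 0)) = (-26*(-12))*(0*(1 + 0)) = 312*(0*1) = 312*0 = 0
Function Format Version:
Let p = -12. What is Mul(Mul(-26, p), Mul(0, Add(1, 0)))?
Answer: 0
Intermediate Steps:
Mul(Mul(-26, p), Mul(0, Add(1, 0))) = Mul(Mul(-26, -12), Mul(0, Add(1, 0))) = Mul(312, Mul(0, 1)) = Mul(312, 0) = 0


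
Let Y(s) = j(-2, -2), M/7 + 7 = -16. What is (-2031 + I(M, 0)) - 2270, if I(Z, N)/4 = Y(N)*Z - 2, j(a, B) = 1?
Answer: -4953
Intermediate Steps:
M = -161 (M = -49 + 7*(-16) = -49 - 112 = -161)
Y(s) = 1
I(Z, N) = -8 + 4*Z (I(Z, N) = 4*(1*Z - 2) = 4*(Z - 2) = 4*(-2 + Z) = -8 + 4*Z)
(-2031 + I(M, 0)) - 2270 = (-2031 + (-8 + 4*(-161))) - 2270 = (-2031 + (-8 - 644)) - 2270 = (-2031 - 652) - 2270 = -2683 - 2270 = -4953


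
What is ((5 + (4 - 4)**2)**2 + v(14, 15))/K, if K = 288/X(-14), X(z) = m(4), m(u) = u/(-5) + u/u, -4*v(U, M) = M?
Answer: 17/1152 ≈ 0.014757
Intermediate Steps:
v(U, M) = -M/4
m(u) = 1 - u/5 (m(u) = u*(-1/5) + 1 = -u/5 + 1 = 1 - u/5)
X(z) = 1/5 (X(z) = 1 - 1/5*4 = 1 - 4/5 = 1/5)
K = 1440 (K = 288/(1/5) = 288*5 = 1440)
((5 + (4 - 4)**2)**2 + v(14, 15))/K = ((5 + (4 - 4)**2)**2 - 1/4*15)/1440 = ((5 + 0**2)**2 - 15/4)*(1/1440) = ((5 + 0)**2 - 15/4)*(1/1440) = (5**2 - 15/4)*(1/1440) = (25 - 15/4)*(1/1440) = (85/4)*(1/1440) = 17/1152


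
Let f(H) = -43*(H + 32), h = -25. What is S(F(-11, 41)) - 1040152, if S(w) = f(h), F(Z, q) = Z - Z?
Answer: -1040453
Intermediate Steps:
F(Z, q) = 0
f(H) = -1376 - 43*H (f(H) = -43*(32 + H) = -1376 - 43*H)
S(w) = -301 (S(w) = -1376 - 43*(-25) = -1376 + 1075 = -301)
S(F(-11, 41)) - 1040152 = -301 - 1040152 = -1040453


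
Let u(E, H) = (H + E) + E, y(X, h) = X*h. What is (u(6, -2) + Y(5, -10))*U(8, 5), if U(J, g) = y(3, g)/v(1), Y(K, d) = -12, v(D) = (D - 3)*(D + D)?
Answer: 15/2 ≈ 7.5000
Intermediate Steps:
u(E, H) = H + 2*E (u(E, H) = (E + H) + E = H + 2*E)
v(D) = 2*D*(-3 + D) (v(D) = (-3 + D)*(2*D) = 2*D*(-3 + D))
U(J, g) = -3*g/4 (U(J, g) = (3*g)/((2*1*(-3 + 1))) = (3*g)/((2*1*(-2))) = (3*g)/(-4) = (3*g)*(-¼) = -3*g/4)
(u(6, -2) + Y(5, -10))*U(8, 5) = ((-2 + 2*6) - 12)*(-¾*5) = ((-2 + 12) - 12)*(-15/4) = (10 - 12)*(-15/4) = -2*(-15/4) = 15/2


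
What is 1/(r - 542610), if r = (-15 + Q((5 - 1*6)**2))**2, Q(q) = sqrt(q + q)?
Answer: -542383/294179316889 + 30*sqrt(2)/294179316889 ≈ -1.8436e-6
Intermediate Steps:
Q(q) = sqrt(2)*sqrt(q) (Q(q) = sqrt(2*q) = sqrt(2)*sqrt(q))
r = (-15 + sqrt(2))**2 (r = (-15 + sqrt(2)*sqrt((5 - 1*6)**2))**2 = (-15 + sqrt(2)*sqrt((5 - 6)**2))**2 = (-15 + sqrt(2)*sqrt((-1)**2))**2 = (-15 + sqrt(2)*sqrt(1))**2 = (-15 + sqrt(2)*1)**2 = (-15 + sqrt(2))**2 ≈ 184.57)
1/(r - 542610) = 1/((15 - sqrt(2))**2 - 542610) = 1/(-542610 + (15 - sqrt(2))**2)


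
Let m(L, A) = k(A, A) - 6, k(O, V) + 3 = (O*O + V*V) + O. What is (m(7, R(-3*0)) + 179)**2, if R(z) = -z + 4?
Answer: 42436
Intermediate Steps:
k(O, V) = -3 + O + O**2 + V**2 (k(O, V) = -3 + ((O*O + V*V) + O) = -3 + ((O**2 + V**2) + O) = -3 + (O + O**2 + V**2) = -3 + O + O**2 + V**2)
R(z) = 4 - z
m(L, A) = -9 + A + 2*A**2 (m(L, A) = (-3 + A + A**2 + A**2) - 6 = (-3 + A + 2*A**2) - 6 = -9 + A + 2*A**2)
(m(7, R(-3*0)) + 179)**2 = ((-9 + (4 - (-3)*0) + 2*(4 - (-3)*0)**2) + 179)**2 = ((-9 + (4 - 1*0) + 2*(4 - 1*0)**2) + 179)**2 = ((-9 + (4 + 0) + 2*(4 + 0)**2) + 179)**2 = ((-9 + 4 + 2*4**2) + 179)**2 = ((-9 + 4 + 2*16) + 179)**2 = ((-9 + 4 + 32) + 179)**2 = (27 + 179)**2 = 206**2 = 42436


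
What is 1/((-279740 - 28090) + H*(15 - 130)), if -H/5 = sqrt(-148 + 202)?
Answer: -10261/3158048505 - 23*sqrt(6)/1263219402 ≈ -3.2938e-6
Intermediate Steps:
H = -15*sqrt(6) (H = -5*sqrt(-148 + 202) = -15*sqrt(6) ≈ -36.742)
1/((-279740 - 28090) + H*(15 - 130)) = 1/((-279740 - 28090) + (-15*sqrt(6))*(15 - 130)) = 1/(-307830 - 15*sqrt(6)*(-115)) = 1/(-307830 + 1725*sqrt(6))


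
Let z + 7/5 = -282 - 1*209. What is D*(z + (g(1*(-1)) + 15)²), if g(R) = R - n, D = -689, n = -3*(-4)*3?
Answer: 28938/5 ≈ 5787.6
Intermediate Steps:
n = 36 (n = 12*3 = 36)
g(R) = -36 + R (g(R) = R - 1*36 = R - 36 = -36 + R)
z = -2462/5 (z = -7/5 + (-282 - 1*209) = -7/5 + (-282 - 209) = -7/5 - 491 = -2462/5 ≈ -492.40)
D*(z + (g(1*(-1)) + 15)²) = -689*(-2462/5 + ((-36 + 1*(-1)) + 15)²) = -689*(-2462/5 + ((-36 - 1) + 15)²) = -689*(-2462/5 + (-37 + 15)²) = -689*(-2462/5 + (-22)²) = -689*(-2462/5 + 484) = -689*(-42/5) = 28938/5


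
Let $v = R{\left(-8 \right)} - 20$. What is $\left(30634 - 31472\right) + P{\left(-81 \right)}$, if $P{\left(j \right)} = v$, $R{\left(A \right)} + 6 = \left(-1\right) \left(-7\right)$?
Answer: $-857$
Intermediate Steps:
$R{\left(A \right)} = 1$ ($R{\left(A \right)} = -6 - -7 = -6 + 7 = 1$)
$v = -19$ ($v = 1 - 20 = -19$)
$P{\left(j \right)} = -19$
$\left(30634 - 31472\right) + P{\left(-81 \right)} = \left(30634 - 31472\right) - 19 = -838 - 19 = -857$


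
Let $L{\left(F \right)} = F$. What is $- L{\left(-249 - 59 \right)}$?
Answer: $308$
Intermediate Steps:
$- L{\left(-249 - 59 \right)} = - (-249 - 59) = \left(-1\right) \left(-308\right) = 308$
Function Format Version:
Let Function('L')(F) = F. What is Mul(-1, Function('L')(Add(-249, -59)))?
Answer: 308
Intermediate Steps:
Mul(-1, Function('L')(Add(-249, -59))) = Mul(-1, Add(-249, -59)) = Mul(-1, -308) = 308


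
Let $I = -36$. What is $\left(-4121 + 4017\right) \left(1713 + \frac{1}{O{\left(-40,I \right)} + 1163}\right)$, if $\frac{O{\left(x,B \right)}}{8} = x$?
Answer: $- \frac{150182240}{843} \approx -1.7815 \cdot 10^{5}$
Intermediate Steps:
$O{\left(x,B \right)} = 8 x$
$\left(-4121 + 4017\right) \left(1713 + \frac{1}{O{\left(-40,I \right)} + 1163}\right) = \left(-4121 + 4017\right) \left(1713 + \frac{1}{8 \left(-40\right) + 1163}\right) = - 104 \left(1713 + \frac{1}{-320 + 1163}\right) = - 104 \left(1713 + \frac{1}{843}\right) = \left(-104\right) \frac{1444060}{843} = - \frac{150182240}{843}$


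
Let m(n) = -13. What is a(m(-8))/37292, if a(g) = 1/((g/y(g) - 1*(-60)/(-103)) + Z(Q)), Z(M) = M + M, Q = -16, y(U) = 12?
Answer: -309/387939353 ≈ -7.9652e-7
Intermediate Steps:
Z(M) = 2*M
a(g) = 1/(-3356/103 + g/12) (a(g) = 1/((g/12 - 1*(-60)/(-103)) + 2*(-16)) = 1/((g*(1/12) + 60*(-1/103)) - 32) = 1/((g/12 - 60/103) - 32) = 1/((-60/103 + g/12) - 32) = 1/(-3356/103 + g/12))
a(m(-8))/37292 = (1236/(-40272 + 103*(-13)))/37292 = (1236/(-40272 - 1339))*(1/37292) = (1236/(-41611))*(1/37292) = (1236*(-1/41611))*(1/37292) = -1236/41611*1/37292 = -309/387939353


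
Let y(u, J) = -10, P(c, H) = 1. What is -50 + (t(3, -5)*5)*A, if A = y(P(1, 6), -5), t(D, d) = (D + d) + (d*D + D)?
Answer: 650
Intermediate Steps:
t(D, d) = d + 2*D + D*d (t(D, d) = (D + d) + (D*d + D) = (D + d) + (D + D*d) = d + 2*D + D*d)
A = -10
-50 + (t(3, -5)*5)*A = -50 + ((-5 + 2*3 + 3*(-5))*5)*(-10) = -50 + ((-5 + 6 - 15)*5)*(-10) = -50 - 14*5*(-10) = -50 - 70*(-10) = -50 + 700 = 650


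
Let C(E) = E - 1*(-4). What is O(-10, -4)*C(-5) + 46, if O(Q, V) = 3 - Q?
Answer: 33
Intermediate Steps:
C(E) = 4 + E (C(E) = E + 4 = 4 + E)
O(-10, -4)*C(-5) + 46 = (3 - 1*(-10))*(4 - 5) + 46 = (3 + 10)*(-1) + 46 = 13*(-1) + 46 = -13 + 46 = 33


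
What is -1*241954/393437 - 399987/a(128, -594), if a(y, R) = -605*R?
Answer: -2467885801/1428176310 ≈ -1.7280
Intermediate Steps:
-1*241954/393437 - 399987/a(128, -594) = -1*241954/393437 - 399987/((-605*(-594))) = -241954*1/393437 - 399987/359370 = -241954/393437 - 399987*1/359370 = -241954/393437 - 44443/39930 = -2467885801/1428176310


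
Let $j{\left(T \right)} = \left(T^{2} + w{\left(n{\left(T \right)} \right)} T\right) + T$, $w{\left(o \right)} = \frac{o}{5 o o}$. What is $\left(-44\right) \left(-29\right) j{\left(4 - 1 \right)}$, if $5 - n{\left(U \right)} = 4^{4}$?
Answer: $\frac{19212732}{1255} \approx 15309.0$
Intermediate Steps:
$n{\left(U \right)} = -251$ ($n{\left(U \right)} = 5 - 4^{4} = 5 - 256 = -251$)
$w{\left(o \right)} = \frac{1}{5 o}$ ($w{\left(o \right)} = \frac{o}{5 o^{2}} = o \frac{1}{5 o^{2}} = \frac{1}{5 o}$)
$j{\left(T \right)} = T^{2} + \frac{1254 T}{1255}$ ($j{\left(T \right)} = \left(T^{2} + \frac{1}{5 \left(-251\right)} T\right) + T = \left(T^{2} + \frac{1}{5} \left(- \frac{1}{251}\right) T\right) + T = \left(T^{2} - \frac{T}{1255}\right) + T = T^{2} + \frac{1254 T}{1255}$)
$\left(-44\right) \left(-29\right) j{\left(4 - 1 \right)} = \left(-44\right) \left(-29\right) \frac{\left(4 - 1\right) \left(1254 + 1255 \left(4 - 1\right)\right)}{1255} = 1276 \cdot \frac{1}{1255} \cdot 3 \left(1254 + 1255 \cdot 3\right) = 1276 \cdot \frac{1}{1255} \cdot 3 \left(1254 + 3765\right) = 1276 \cdot \frac{1}{1255} \cdot 3 \cdot 5019 = 1276 \cdot \frac{15057}{1255} = \frac{19212732}{1255}$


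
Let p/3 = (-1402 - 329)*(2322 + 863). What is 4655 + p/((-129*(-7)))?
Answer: -587440/43 ≈ -13661.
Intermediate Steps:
p = -16539705 (p = 3*((-1402 - 329)*(2322 + 863)) = 3*(-1731*3185) = 3*(-5513235) = -16539705)
4655 + p/((-129*(-7))) = 4655 - 16539705/((-129*(-7))) = 4655 - 16539705/903 = 4655 - 16539705*1/903 = 4655 - 787605/43 = -587440/43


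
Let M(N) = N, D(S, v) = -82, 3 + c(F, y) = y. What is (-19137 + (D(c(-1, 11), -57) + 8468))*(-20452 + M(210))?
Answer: 217621742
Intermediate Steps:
c(F, y) = -3 + y
(-19137 + (D(c(-1, 11), -57) + 8468))*(-20452 + M(210)) = (-19137 + (-82 + 8468))*(-20452 + 210) = (-19137 + 8386)*(-20242) = -10751*(-20242) = 217621742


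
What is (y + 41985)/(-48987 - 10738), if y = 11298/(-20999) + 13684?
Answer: -1168982033/1254165275 ≈ -0.93208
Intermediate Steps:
y = 287339018/20999 (y = 11298*(-1/20999) + 13684 = -11298/20999 + 13684 = 287339018/20999 ≈ 13683.)
(y + 41985)/(-48987 - 10738) = (287339018/20999 + 41985)/(-48987 - 10738) = (1168982033/20999)/(-59725) = (1168982033/20999)*(-1/59725) = -1168982033/1254165275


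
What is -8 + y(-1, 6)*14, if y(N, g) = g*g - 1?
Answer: 482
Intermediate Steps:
y(N, g) = -1 + g² (y(N, g) = g² - 1 = -1 + g²)
-8 + y(-1, 6)*14 = -8 + (-1 + 6²)*14 = -8 + (-1 + 36)*14 = -8 + 35*14 = -8 + 490 = 482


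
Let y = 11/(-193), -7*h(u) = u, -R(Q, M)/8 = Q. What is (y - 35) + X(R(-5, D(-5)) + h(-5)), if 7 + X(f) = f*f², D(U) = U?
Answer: 4464996994/66199 ≈ 67448.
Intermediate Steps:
R(Q, M) = -8*Q
h(u) = -u/7
y = -11/193 (y = 11*(-1/193) = -11/193 ≈ -0.056995)
X(f) = -7 + f³ (X(f) = -7 + f*f² = -7 + f³)
(y - 35) + X(R(-5, D(-5)) + h(-5)) = (-11/193 - 35) + (-7 + (-8*(-5) - ⅐*(-5))³) = -6766/193 + (-7 + (40 + 5/7)³) = -6766/193 + (-7 + (285/7)³) = -6766/193 + (-7 + 23149125/343) = -6766/193 + 23146724/343 = 4464996994/66199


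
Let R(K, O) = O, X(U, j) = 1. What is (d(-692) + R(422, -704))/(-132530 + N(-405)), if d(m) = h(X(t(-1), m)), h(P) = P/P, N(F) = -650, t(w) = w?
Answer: 703/133180 ≈ 0.0052786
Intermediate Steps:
h(P) = 1
d(m) = 1
(d(-692) + R(422, -704))/(-132530 + N(-405)) = (1 - 704)/(-132530 - 650) = -703/(-133180) = -703*(-1/133180) = 703/133180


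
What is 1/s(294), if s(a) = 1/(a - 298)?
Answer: -4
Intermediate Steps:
s(a) = 1/(-298 + a)
1/s(294) = 1/(1/(-298 + 294)) = 1/(1/(-4)) = 1/(-¼) = -4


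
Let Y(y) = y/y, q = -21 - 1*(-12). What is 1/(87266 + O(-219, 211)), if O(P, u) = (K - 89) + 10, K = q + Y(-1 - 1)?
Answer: 1/87179 ≈ 1.1471e-5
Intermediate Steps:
q = -9 (q = -21 + 12 = -9)
Y(y) = 1
K = -8 (K = -9 + 1 = -8)
O(P, u) = -87 (O(P, u) = (-8 - 89) + 10 = -97 + 10 = -87)
1/(87266 + O(-219, 211)) = 1/(87266 - 87) = 1/87179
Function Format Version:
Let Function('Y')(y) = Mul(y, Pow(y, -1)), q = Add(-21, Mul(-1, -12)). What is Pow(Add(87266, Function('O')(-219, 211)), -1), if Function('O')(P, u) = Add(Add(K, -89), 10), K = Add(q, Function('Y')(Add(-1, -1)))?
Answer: Rational(1, 87179) ≈ 1.1471e-5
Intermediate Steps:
q = -9 (q = Add(-21, 12) = -9)
Function('Y')(y) = 1
K = -8 (K = Add(-9, 1) = -8)
Function('O')(P, u) = -87 (Function('O')(P, u) = Add(Add(-8, -89), 10) = Add(-97, 10) = -87)
Pow(Add(87266, Function('O')(-219, 211)), -1) = Pow(Add(87266, -87), -1) = Pow(87179, -1) = Rational(1, 87179)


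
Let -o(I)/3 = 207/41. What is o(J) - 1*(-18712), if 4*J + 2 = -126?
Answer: 766571/41 ≈ 18697.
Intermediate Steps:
J = -32 (J = -1/2 + (1/4)*(-126) = -1/2 - 63/2 = -32)
o(I) = -621/41
o(J) - 1*(-18712) = -621/41 - 1*(-18712) = -621/41 + 18712 = 766571/41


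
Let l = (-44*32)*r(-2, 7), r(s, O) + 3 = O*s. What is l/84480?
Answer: 17/60 ≈ 0.28333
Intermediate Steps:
r(s, O) = -3 + O*s
l = 23936 (l = (-44*32)*(-3 + 7*(-2)) = -1408*(-3 - 14) = -1408*(-17) = 23936)
l/84480 = 23936/84480 = 23936*(1/84480) = 17/60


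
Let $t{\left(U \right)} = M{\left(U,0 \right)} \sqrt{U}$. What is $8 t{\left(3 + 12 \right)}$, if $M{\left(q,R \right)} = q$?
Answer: $120 \sqrt{15} \approx 464.76$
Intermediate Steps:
$t{\left(U \right)} = U^{\frac{3}{2}}$ ($t{\left(U \right)} = U \sqrt{U} = U^{\frac{3}{2}}$)
$8 t{\left(3 + 12 \right)} = 8 \left(3 + 12\right)^{\frac{3}{2}} = 8 \cdot 15^{\frac{3}{2}} = 8 \cdot 15 \sqrt{15} = 120 \sqrt{15}$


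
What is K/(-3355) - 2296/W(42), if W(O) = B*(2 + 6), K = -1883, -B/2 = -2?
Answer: -955353/13420 ≈ -71.189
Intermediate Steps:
B = 4 (B = -2*(-2) = 4)
W(O) = 32 (W(O) = 4*(2 + 6) = 4*8 = 32)
K/(-3355) - 2296/W(42) = -1883/(-3355) - 2296/32 = -1883*(-1/3355) - 2296*1/32 = 1883/3355 - 287/4 = -955353/13420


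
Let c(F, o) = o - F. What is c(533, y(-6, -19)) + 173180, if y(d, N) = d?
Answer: 172641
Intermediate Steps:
c(533, y(-6, -19)) + 173180 = (-6 - 1*533) + 173180 = (-6 - 533) + 173180 = -539 + 173180 = 172641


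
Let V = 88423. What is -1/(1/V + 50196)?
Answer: -88423/4438480909 ≈ -1.9922e-5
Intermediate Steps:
-1/(1/V + 50196) = -1/(1/88423 + 50196) = -1/4438480909/88423 = -1*88423/4438480909 = -88423/4438480909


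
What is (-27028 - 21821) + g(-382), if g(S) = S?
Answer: -49231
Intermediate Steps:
(-27028 - 21821) + g(-382) = (-27028 - 21821) - 382 = -48849 - 382 = -49231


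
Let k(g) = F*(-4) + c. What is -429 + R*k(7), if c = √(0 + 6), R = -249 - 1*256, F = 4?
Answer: 7651 - 505*√6 ≈ 6414.0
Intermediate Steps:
R = -505 (R = -249 - 256 = -505)
c = √6 ≈ 2.4495
k(g) = -16 + √6 (k(g) = 4*(-4) + √6 = -16 + √6)
-429 + R*k(7) = -429 - 505*(-16 + √6) = -429 + (8080 - 505*√6) = 7651 - 505*√6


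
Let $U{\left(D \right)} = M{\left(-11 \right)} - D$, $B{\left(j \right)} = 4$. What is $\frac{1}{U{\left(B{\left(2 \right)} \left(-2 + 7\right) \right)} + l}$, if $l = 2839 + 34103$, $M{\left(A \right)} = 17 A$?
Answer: $\frac{1}{36735} \approx 2.7222 \cdot 10^{-5}$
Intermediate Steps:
$U{\left(D \right)} = -187 - D$ ($U{\left(D \right)} = 17 \left(-11\right) - D = -187 - D$)
$l = 36942$
$\frac{1}{U{\left(B{\left(2 \right)} \left(-2 + 7\right) \right)} + l} = \frac{1}{\left(-187 - 4 \left(-2 + 7\right)\right) + 36942} = \frac{1}{\left(-187 - 4 \cdot 5\right) + 36942} = \frac{1}{\left(-187 - 20\right) + 36942} = \frac{1}{-207 + 36942} = \frac{1}{36735}$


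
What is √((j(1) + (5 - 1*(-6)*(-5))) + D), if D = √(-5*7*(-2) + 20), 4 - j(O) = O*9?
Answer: √(-30 + 3*√10) ≈ 4.5291*I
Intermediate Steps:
j(O) = 4 - 9*O (j(O) = 4 - O*9 = 4 - 9*O)
D = 3*√10 (D = √(-35*(-2) + 20) = √(70 + 20) = √90 = 3*√10 ≈ 9.4868)
√((j(1) + (5 - 1*(-6)*(-5))) + D) = √(((4 - 9*1) + (5 - 1*(-6)*(-5))) + 3*√10) = √(((4 - 9) + (5 + 6*(-5))) + 3*√10) = √((-5 + (5 - 30)) + 3*√10) = √((-5 - 25) + 3*√10) = √(-30 + 3*√10)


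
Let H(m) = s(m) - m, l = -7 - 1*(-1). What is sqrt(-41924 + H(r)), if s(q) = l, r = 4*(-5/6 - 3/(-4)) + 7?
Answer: I*sqrt(377430)/3 ≈ 204.78*I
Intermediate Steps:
r = 20/3 (r = 4*(-5*1/6 - 3*(-1/4)) + 7 = 4*(-5/6 + 3/4) + 7 = 4*(-1/12) + 7 = -1/3 + 7 = 20/3 ≈ 6.6667)
l = -6 (l = -7 + 1 = -6)
s(q) = -6
H(m) = -6 - m
sqrt(-41924 + H(r)) = sqrt(-41924 + (-6 - 1*20/3)) = sqrt(-41924 + (-6 - 20/3)) = sqrt(-41924 - 38/3) = sqrt(-125810/3) = I*sqrt(377430)/3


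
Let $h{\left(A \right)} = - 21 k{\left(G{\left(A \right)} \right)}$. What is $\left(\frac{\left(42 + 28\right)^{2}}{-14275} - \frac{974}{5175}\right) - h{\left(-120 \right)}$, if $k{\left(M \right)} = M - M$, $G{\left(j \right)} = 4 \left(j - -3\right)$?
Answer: $- \frac{1570454}{2954925} \approx -0.53147$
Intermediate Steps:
$G{\left(j \right)} = 12 + 4 j$ ($G{\left(j \right)} = 4 \left(j + 3\right) = 4 \left(3 + j\right) = 12 + 4 j$)
$k{\left(M \right)} = 0$
$h{\left(A \right)} = 0$ ($h{\left(A \right)} = \left(-21\right) 0 = 0$)
$\left(\frac{\left(42 + 28\right)^{2}}{-14275} - \frac{974}{5175}\right) - h{\left(-120 \right)} = \left(\frac{\left(42 + 28\right)^{2}}{-14275} - \frac{974}{5175}\right) - 0 = \left(70^{2} \left(- \frac{1}{14275}\right) - \frac{974}{5175}\right) + 0 = \left(4900 \left(- \frac{1}{14275}\right) - \frac{974}{5175}\right) + 0 = \left(- \frac{196}{571} - \frac{974}{5175}\right) + 0 = - \frac{1570454}{2954925} + 0 = - \frac{1570454}{2954925}$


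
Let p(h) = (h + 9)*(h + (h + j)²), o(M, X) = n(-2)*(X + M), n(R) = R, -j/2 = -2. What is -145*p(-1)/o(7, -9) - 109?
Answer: -2429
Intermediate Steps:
j = 4 (j = -2*(-2) = 4)
o(M, X) = -2*M - 2*X (o(M, X) = -2*(X + M) = -2*(M + X) = -2*M - 2*X)
p(h) = (9 + h)*(h + (4 + h)²) (p(h) = (h + 9)*(h + (h + 4)²) = (9 + h)*(h + (4 + h)²))
-145*p(-1)/o(7, -9) - 109 = -145*(144 + (-1)³ + 18*(-1)² + 97*(-1))/(-2*7 - 2*(-9)) - 109 = -145*(144 - 1 + 18*1 - 97)/(-14 + 18) - 109 = -145*(144 - 1 + 18 - 97)/4 - 109 = -9280/4 - 109 = -145*16 - 109 = -2320 - 109 = -2429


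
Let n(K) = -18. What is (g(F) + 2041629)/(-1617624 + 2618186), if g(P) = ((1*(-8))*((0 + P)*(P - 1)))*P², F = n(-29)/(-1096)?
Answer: 23014898976491139/11279146872092224 ≈ 2.0405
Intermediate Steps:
F = 9/548 (F = -18/(-1096) = -18*(-1/1096) = 9/548 ≈ 0.016423)
g(P) = -8*P³*(-1 + P) (g(P) = (-8*P*(-1 + P))*P² = -8*P³*(-1 + P))
(g(F) + 2041629)/(-1617624 + 2618186) = (8*(9/548)³*(1 - 1*9/548) + 2041629)/(-1617624 + 2618186) = (8*(729/164566592)*(1 - 9/548) + 2041629)/1000562 = (8*(729/164566592)*(539/548) + 2041629)*(1/1000562) = (392931/11272811552 + 2041629)*(1/1000562) = (23014898976491139/11272811552)*(1/1000562) = 23014898976491139/11279146872092224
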